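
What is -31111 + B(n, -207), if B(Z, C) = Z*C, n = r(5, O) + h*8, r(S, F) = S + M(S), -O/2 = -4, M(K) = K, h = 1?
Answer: -34837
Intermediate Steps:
O = 8 (O = -2*(-4) = 8)
r(S, F) = 2*S (r(S, F) = S + S = 2*S)
n = 18 (n = 2*5 + 1*8 = 10 + 8 = 18)
B(Z, C) = C*Z
-31111 + B(n, -207) = -31111 - 207*18 = -31111 - 3726 = -34837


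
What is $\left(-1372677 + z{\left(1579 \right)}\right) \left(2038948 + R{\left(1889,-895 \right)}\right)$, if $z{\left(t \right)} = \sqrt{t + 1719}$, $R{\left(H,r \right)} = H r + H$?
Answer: $-480686777214 + 350182 \sqrt{3298} \approx -4.8067 \cdot 10^{11}$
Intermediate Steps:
$R{\left(H,r \right)} = H + H r$
$z{\left(t \right)} = \sqrt{1719 + t}$
$\left(-1372677 + z{\left(1579 \right)}\right) \left(2038948 + R{\left(1889,-895 \right)}\right) = \left(-1372677 + \sqrt{1719 + 1579}\right) \left(2038948 + 1889 \left(1 - 895\right)\right) = \left(-1372677 + \sqrt{3298}\right) \left(2038948 + 1889 \left(-894\right)\right) = \left(-1372677 + \sqrt{3298}\right) \left(2038948 - 1688766\right) = \left(-1372677 + \sqrt{3298}\right) 350182 = -480686777214 + 350182 \sqrt{3298}$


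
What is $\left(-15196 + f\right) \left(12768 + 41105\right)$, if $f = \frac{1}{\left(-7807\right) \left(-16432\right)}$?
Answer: $- \frac{105020734430781519}{128284624} \approx -8.1865 \cdot 10^{8}$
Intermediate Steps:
$f = \frac{1}{128284624}$ ($f = \left(- \frac{1}{7807}\right) \left(- \frac{1}{16432}\right) = \frac{1}{128284624} \approx 7.7952 \cdot 10^{-9}$)
$\left(-15196 + f\right) \left(12768 + 41105\right) = \left(-15196 + \frac{1}{128284624}\right) \left(12768 + 41105\right) = \left(- \frac{1949413146303}{128284624}\right) 53873 = - \frac{105020734430781519}{128284624}$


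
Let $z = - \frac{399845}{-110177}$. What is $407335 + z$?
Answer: $\frac{44879348140}{110177} \approx 4.0734 \cdot 10^{5}$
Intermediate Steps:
$z = \frac{399845}{110177}$ ($z = \left(-399845\right) \left(- \frac{1}{110177}\right) = \frac{399845}{110177} \approx 3.6291$)
$407335 + z = 407335 + \frac{399845}{110177} = \frac{44879348140}{110177}$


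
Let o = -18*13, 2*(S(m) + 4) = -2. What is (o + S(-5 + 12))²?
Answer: 57121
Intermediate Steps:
S(m) = -5 (S(m) = -4 + (½)*(-2) = -4 - 1 = -5)
o = -234
(o + S(-5 + 12))² = (-234 - 5)² = (-239)² = 57121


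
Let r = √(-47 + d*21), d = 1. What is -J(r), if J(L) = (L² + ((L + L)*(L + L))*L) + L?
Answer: 26 + 103*I*√26 ≈ 26.0 + 525.2*I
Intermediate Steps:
r = I*√26 (r = √(-47 + 1*21) = √(-47 + 21) = √(-26) = I*√26 ≈ 5.099*I)
J(L) = L + L² + 4*L³ (J(L) = (L² + ((2*L)*(2*L))*L) + L = (L² + (4*L²)*L) + L = (L² + 4*L³) + L = L + L² + 4*L³)
-J(r) = -I*√26*(1 + I*√26 + 4*(I*√26)²) = -I*√26*(1 + I*√26 + 4*(-26)) = -I*√26*(1 + I*√26 - 104) = -I*√26*(-103 + I*√26)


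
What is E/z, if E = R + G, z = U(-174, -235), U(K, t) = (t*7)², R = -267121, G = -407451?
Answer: -674572/2706025 ≈ -0.24929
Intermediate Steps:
U(K, t) = 49*t² (U(K, t) = (7*t)² = 49*t²)
z = 2706025 (z = 49*(-235)² = 49*55225 = 2706025)
E = -674572 (E = -267121 - 407451 = -674572)
E/z = -674572/2706025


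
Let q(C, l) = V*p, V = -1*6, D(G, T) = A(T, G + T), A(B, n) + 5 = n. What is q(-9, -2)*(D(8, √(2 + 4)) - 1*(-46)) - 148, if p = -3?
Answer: 734 + 18*√6 ≈ 778.09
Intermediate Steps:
A(B, n) = -5 + n
D(G, T) = -5 + G + T (D(G, T) = -5 + (G + T) = -5 + G + T)
V = -6
q(C, l) = 18 (q(C, l) = -6*(-3) = 18)
q(-9, -2)*(D(8, √(2 + 4)) - 1*(-46)) - 148 = 18*((-5 + 8 + √(2 + 4)) - 1*(-46)) - 148 = 18*((-5 + 8 + √6) + 46) - 148 = 18*((3 + √6) + 46) - 148 = 18*(49 + √6) - 148 = (882 + 18*√6) - 148 = 734 + 18*√6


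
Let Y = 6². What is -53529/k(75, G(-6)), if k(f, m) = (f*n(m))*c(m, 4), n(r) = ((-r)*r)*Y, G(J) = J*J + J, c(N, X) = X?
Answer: 17843/3240000 ≈ 0.0055071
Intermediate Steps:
Y = 36
G(J) = J + J² (G(J) = J² + J = J + J²)
n(r) = -36*r² (n(r) = ((-r)*r)*36 = -r²*36 = -36*r²)
k(f, m) = -144*f*m² (k(f, m) = (f*(-36*m²))*4 = -36*f*m²*4 = -144*f*m²)
-53529/k(75, G(-6)) = -53529*(-1/(388800*(1 - 6)²)) = -53529/((-144*75*(-6*(-5))²)) = -53529/((-144*75*30²)) = -53529/((-144*75*900)) = -53529/(-9720000) = -53529*(-1/9720000) = 17843/3240000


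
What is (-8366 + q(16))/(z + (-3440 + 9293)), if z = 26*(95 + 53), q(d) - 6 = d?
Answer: -8344/9701 ≈ -0.86012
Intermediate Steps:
q(d) = 6 + d
z = 3848 (z = 26*148 = 3848)
(-8366 + q(16))/(z + (-3440 + 9293)) = (-8366 + (6 + 16))/(3848 + (-3440 + 9293)) = (-8366 + 22)/(3848 + 5853) = -8344/9701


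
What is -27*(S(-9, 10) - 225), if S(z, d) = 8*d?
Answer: 3915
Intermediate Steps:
-27*(S(-9, 10) - 225) = -27*(8*10 - 225) = -27*(80 - 225) = -27*(-145) = 3915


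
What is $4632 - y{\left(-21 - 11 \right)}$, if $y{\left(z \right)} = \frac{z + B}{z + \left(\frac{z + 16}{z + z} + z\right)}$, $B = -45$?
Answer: $\frac{1180852}{255} \approx 4630.8$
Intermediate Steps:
$y{\left(z \right)} = \frac{-45 + z}{2 z + \frac{16 + z}{2 z}}$ ($y{\left(z \right)} = \frac{z - 45}{z + \left(\frac{z + 16}{z + z} + z\right)} = \frac{-45 + z}{z + \left(\frac{16 + z}{2 z} + z\right)} = \frac{-45 + z}{z + \left(z + \frac{16 + z}{2 z}\right)} = \frac{-45 + z}{2 z + \frac{16 + z}{2 z}}$)
$4632 - y{\left(-21 - 11 \right)} = 4632 - \frac{2 \left(-21 - 11\right) \left(-45 - 32\right)}{16 - 32 + 4 \left(-21 - 11\right)^{2}} = 4632 - 2 \left(-32\right) \frac{1}{16 - 32 + 4 \left(-32\right)^{2}} \left(-45 - 32\right) = 4632 - 2 \left(-32\right) \frac{1}{16 - 32 + 4 \cdot 1024} \left(-77\right) = 4632 - 2 \left(-32\right) \frac{1}{16 - 32 + 4096} \left(-77\right) = 4632 - 2 \left(-32\right) \frac{1}{4080} \left(-77\right) = 4632 - \frac{308}{255} = \frac{1180852}{255}$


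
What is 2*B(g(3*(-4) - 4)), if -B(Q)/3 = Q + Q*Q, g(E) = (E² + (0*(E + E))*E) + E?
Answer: -347040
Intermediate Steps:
g(E) = E + E² (g(E) = (E² + (0*(2*E))*E) + E = (E² + 0*E) + E = (E² + 0) + E = E² + E = E + E²)
B(Q) = -3*Q - 3*Q² (B(Q) = -3*(Q + Q*Q) = -3*(Q + Q²) = -3*Q - 3*Q²)
2*B(g(3*(-4) - 4)) = 2*(-3*(3*(-4) - 4)*(1 + (3*(-4) - 4))*(1 + (3*(-4) - 4)*(1 + (3*(-4) - 4)))) = 2*(-3*(-12 - 4)*(1 + (-12 - 4))*(1 + (-12 - 4)*(1 + (-12 - 4)))) = 2*(-3*(-16*(1 - 16))*(1 - 16*(1 - 16))) = 2*(-3*(-16*(-15))*(1 - 16*(-15))) = 2*(-3*240*(1 + 240)) = 2*(-3*240*241) = 2*(-173520) = -347040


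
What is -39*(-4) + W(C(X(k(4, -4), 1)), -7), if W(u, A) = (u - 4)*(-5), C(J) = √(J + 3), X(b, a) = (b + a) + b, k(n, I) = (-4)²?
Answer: 146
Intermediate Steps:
k(n, I) = 16
X(b, a) = a + 2*b (X(b, a) = (a + b) + b = a + 2*b)
C(J) = √(3 + J)
W(u, A) = 20 - 5*u (W(u, A) = (-4 + u)*(-5) = 20 - 5*u)
-39*(-4) + W(C(X(k(4, -4), 1)), -7) = -39*(-4) + (20 - 5*√(3 + (1 + 2*16))) = 156 + (20 - 5*√(3 + (1 + 32))) = 156 + (20 - 5*√(3 + 33)) = 156 + (20 - 5*√36) = 156 + (20 - 5*6) = 156 + (20 - 30) = 156 - 10 = 146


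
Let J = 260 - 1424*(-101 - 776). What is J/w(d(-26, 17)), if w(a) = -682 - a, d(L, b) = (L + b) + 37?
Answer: -624554/355 ≈ -1759.3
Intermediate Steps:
d(L, b) = 37 + L + b
J = 1249108 (J = 260 - 1424*(-877) = 260 + 1248848 = 1249108)
J/w(d(-26, 17)) = 1249108/(-682 - (37 - 26 + 17)) = 1249108/(-682 - 1*28) = 1249108/(-682 - 28) = 1249108/(-710) = 1249108*(-1/710) = -624554/355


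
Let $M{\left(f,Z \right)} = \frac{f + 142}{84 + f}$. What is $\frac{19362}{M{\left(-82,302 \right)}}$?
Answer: $\frac{3227}{5} \approx 645.4$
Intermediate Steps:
$M{\left(f,Z \right)} = \frac{142 + f}{84 + f}$
$\frac{19362}{M{\left(-82,302 \right)}} = \frac{19362}{\frac{1}{84 - 82} \left(142 - 82\right)} = \frac{19362}{\frac{1}{2} \cdot 60} = \frac{19362}{30} = 19362 \cdot \frac{1}{30} = \frac{3227}{5}$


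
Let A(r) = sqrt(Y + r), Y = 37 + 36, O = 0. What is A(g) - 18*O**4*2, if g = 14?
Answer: sqrt(87) ≈ 9.3274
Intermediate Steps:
Y = 73
A(r) = sqrt(73 + r)
A(g) - 18*O**4*2 = sqrt(73 + 14) - 18*0**4*2 = sqrt(87) - 18*0*2 = sqrt(87) + 0*2 = sqrt(87) + 0 = sqrt(87)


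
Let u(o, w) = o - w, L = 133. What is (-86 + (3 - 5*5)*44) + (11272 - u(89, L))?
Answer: 10262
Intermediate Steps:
(-86 + (3 - 5*5)*44) + (11272 - u(89, L)) = (-86 + (3 - 5*5)*44) + (11272 - (89 - 1*133)) = (-86 + (3 - 25)*44) + (11272 - (89 - 133)) = (-86 - 22*44) + (11272 - 1*(-44)) = (-86 - 968) + (11272 + 44) = -1054 + 11316 = 10262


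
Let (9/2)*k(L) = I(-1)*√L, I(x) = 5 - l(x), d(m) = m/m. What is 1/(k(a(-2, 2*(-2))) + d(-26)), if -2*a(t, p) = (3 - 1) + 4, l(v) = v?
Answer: 3/19 - 4*I*√3/19 ≈ 0.15789 - 0.36464*I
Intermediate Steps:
d(m) = 1
I(x) = 5 - x
a(t, p) = -3 (a(t, p) = -((3 - 1) + 4)/2 = -(2 + 4)/2 = -½*6 = -3)
k(L) = 4*√L/3 (k(L) = 2*((5 - 1*(-1))*√L)/9 = 2*((5 + 1)*√L)/9 = 2*(6*√L)/9 = 4*√L/3)
1/(k(a(-2, 2*(-2))) + d(-26)) = 1/(4*√(-3)/3 + 1) = 1/(4*(I*√3)/3 + 1) = 1/(4*I*√3/3 + 1) = 1/(1 + 4*I*√3/3)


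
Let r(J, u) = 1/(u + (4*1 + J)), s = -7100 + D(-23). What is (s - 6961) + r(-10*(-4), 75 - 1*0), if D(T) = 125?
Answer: -1658383/119 ≈ -13936.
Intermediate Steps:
s = -6975 (s = -7100 + 125 = -6975)
r(J, u) = 1/(4 + J + u) (r(J, u) = 1/(u + (4 + J)) = 1/(4 + J + u))
(s - 6961) + r(-10*(-4), 75 - 1*0) = (-6975 - 6961) + 1/(4 - 10*(-4) + (75 - 1*0)) = -13936 + 1/(4 + 40 + (75 + 0)) = -13936 + 1/(4 + 40 + 75) = -13936 + 1/119 = -1658383/119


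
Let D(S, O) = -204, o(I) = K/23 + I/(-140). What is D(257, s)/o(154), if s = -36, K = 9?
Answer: 46920/163 ≈ 287.85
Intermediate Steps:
o(I) = 9/23 - I/140 (o(I) = 9/23 + I/(-140) = 9*(1/23) + I*(-1/140) = 9/23 - I/140)
D(257, s)/o(154) = -204/(9/23 - 1/140*154) = -204/(9/23 - 11/10) = -204/(-163/230) = -204*(-230/163) = 46920/163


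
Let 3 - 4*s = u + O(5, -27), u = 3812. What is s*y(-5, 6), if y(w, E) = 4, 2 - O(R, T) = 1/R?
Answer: -19054/5 ≈ -3810.8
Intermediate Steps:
O(R, T) = 2 - 1/R
s = -9527/10 (s = ¾ - (3812 + (2 - 1/5))/4 = ¾ - (3812 + (2 - 1*⅕))/4 = ¾ - (3812 + (2 - ⅕))/4 = ¾ - (3812 + 9/5)/4 = ¾ - ¼*19069/5 = ¾ - 19069/20 = -9527/10 ≈ -952.70)
s*y(-5, 6) = -9527/10*4 = -19054/5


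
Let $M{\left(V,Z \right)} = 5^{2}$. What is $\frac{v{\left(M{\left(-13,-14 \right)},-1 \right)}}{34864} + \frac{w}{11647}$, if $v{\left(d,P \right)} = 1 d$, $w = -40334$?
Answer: $- \frac{1405913401}{406061008} \approx -3.4623$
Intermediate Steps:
$M{\left(V,Z \right)} = 25$
$v{\left(d,P \right)} = d$
$\frac{v{\left(M{\left(-13,-14 \right)},-1 \right)}}{34864} + \frac{w}{11647} = \frac{25}{34864} - \frac{40334}{11647} = - \frac{1405913401}{406061008}$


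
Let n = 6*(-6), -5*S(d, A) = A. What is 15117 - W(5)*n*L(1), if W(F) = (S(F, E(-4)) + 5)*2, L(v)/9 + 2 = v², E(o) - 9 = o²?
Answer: 15117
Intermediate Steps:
E(o) = 9 + o²
S(d, A) = -A/5
n = -36
L(v) = -18 + 9*v²
W(F) = 0 (W(F) = (-(9 + (-4)²)/5 + 5)*2 = (-(9 + 16)/5 + 5)*2 = (-⅕*25 + 5)*2 = (-5 + 5)*2 = 0*2 = 0)
15117 - W(5)*n*L(1) = 15117 - 0*(-36)*(-18 + 9*1²) = 15117 - 0*(-18 + 9*1) = 15117 - 0*(-18 + 9) = 15117 - 0*(-9) = 15117 - 1*0 = 15117 + 0 = 15117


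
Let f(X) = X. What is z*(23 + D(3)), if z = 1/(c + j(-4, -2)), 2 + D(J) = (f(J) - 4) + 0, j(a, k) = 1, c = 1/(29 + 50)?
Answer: 79/4 ≈ 19.750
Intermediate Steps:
c = 1/79 ≈ 0.012658
D(J) = -6 + J (D(J) = -2 + ((J - 4) + 0) = -2 + ((-4 + J) + 0) = -2 + (-4 + J) = -6 + J)
z = 79/80 (z = 1/(1/79 + 1) = 1/(80/79) = 79/80 ≈ 0.98750)
z*(23 + D(3)) = 79*(23 + (-6 + 3))/80 = 79*(23 - 3)/80 = (79/80)*20 = 79/4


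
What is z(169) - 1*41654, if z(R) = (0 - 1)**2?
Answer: -41653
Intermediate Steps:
z(R) = 1 (z(R) = (-1)**2 = 1)
z(169) - 1*41654 = 1 - 1*41654 = 1 - 41654 = -41653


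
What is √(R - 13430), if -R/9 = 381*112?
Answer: I*√397478 ≈ 630.46*I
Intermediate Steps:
R = -384048 (R = -3429*112 = -9*42672 = -384048)
√(R - 13430) = √(-384048 - 13430) = √(-397478) = I*√397478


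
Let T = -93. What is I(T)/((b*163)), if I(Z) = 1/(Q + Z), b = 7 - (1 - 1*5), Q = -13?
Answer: -1/190058 ≈ -5.2616e-6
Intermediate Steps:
b = 11 (b = 7 - (1 - 5) = 7 - 1*(-4) = 7 + 4 = 11)
I(Z) = 1/(-13 + Z)
I(T)/((b*163)) = 1/((-13 - 93)*((11*163))) = 1/(-106*1793) = -1/106*1/1793 = -1/190058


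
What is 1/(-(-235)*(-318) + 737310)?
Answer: 1/662580 ≈ 1.5093e-6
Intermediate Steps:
1/(-(-235)*(-318) + 737310) = 1/(-47*1590 + 737310) = 1/(-74730 + 737310) = 1/662580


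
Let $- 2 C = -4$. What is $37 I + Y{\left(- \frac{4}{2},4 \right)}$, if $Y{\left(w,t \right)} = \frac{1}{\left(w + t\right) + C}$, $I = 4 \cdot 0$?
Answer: $\frac{1}{4} \approx 0.25$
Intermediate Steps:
$C = 2$ ($C = \left(- \frac{1}{2}\right) \left(-4\right) = 2$)
$I = 0$
$Y{\left(w,t \right)} = \frac{1}{2 + t + w}$ ($Y{\left(w,t \right)} = \frac{1}{\left(w + t\right) + 2} = \frac{1}{\left(t + w\right) + 2} = \frac{1}{2 + t + w}$)
$37 I + Y{\left(- \frac{4}{2},4 \right)} = 37 \cdot 0 + \frac{1}{2 + 4 - \frac{4}{2}} = 0 + \frac{1}{2 + 4 - 2} = 0 + \frac{1}{4} = \frac{1}{4}$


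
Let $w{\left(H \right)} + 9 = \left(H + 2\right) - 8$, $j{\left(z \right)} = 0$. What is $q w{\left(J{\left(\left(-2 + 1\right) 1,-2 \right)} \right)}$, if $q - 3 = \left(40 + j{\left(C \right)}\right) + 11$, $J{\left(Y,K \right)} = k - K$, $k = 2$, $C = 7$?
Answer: $-594$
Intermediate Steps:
$J{\left(Y,K \right)} = 2 - K$
$w{\left(H \right)} = -15 + H$ ($w{\left(H \right)} = -9 + \left(\left(H + 2\right) - 8\right) = -9 + \left(\left(2 + H\right) - 8\right) = -9 + \left(-6 + H\right) = -15 + H$)
$q = 54$ ($q = 3 + \left(\left(40 + 0\right) + 11\right) = 3 + \left(40 + 11\right) = 3 + 51 = 54$)
$q w{\left(J{\left(\left(-2 + 1\right) 1,-2 \right)} \right)} = 54 \left(-15 + \left(2 - -2\right)\right) = 54 \left(-15 + \left(2 + 2\right)\right) = 54 \left(-15 + 4\right) = 54 \left(-11\right) = -594$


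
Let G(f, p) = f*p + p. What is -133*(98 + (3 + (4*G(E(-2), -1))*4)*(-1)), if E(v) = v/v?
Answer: -16891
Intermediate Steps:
E(v) = 1
G(f, p) = p + f*p
-133*(98 + (3 + (4*G(E(-2), -1))*4)*(-1)) = -133*(98 + (3 + (4*(-(1 + 1)))*4)*(-1)) = -133*(98 + (3 + (4*(-1*2))*4)*(-1)) = -133*(98 + (3 + (4*(-2))*4)*(-1)) = -133*(98 + (3 - 8*4)*(-1)) = -133*(98 + (3 - 32)*(-1)) = -133*(98 - 29*(-1)) = -133*(98 + 29) = -133*127 = -16891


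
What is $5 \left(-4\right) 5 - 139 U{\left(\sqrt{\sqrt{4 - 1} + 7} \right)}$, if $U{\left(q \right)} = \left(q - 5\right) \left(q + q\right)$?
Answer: $-2046 - 278 \sqrt{3} + 1390 \sqrt{7 + \sqrt{3}} \approx 1579.9$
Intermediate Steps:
$U{\left(q \right)} = 2 q \left(-5 + q\right)$ ($U{\left(q \right)} = \left(-5 + q\right) 2 q = 2 q \left(-5 + q\right)$)
$5 \left(-4\right) 5 - 139 U{\left(\sqrt{\sqrt{4 - 1} + 7} \right)} = 5 \left(-4\right) 5 - 139 \cdot 2 \sqrt{\sqrt{4 - 1} + 7} \left(-5 + \sqrt{\sqrt{4 - 1} + 7}\right) = \left(-20\right) 5 - 139 \cdot 2 \sqrt{\sqrt{3} + 7} \left(-5 + \sqrt{\sqrt{3} + 7}\right) = -100 - 139 \cdot 2 \sqrt{7 + \sqrt{3}} \left(-5 + \sqrt{7 + \sqrt{3}}\right) = -100 - 278 \sqrt{7 + \sqrt{3}} \left(-5 + \sqrt{7 + \sqrt{3}}\right)$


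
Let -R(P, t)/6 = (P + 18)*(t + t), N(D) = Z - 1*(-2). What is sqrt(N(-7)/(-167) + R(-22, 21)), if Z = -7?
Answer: sqrt(28112947)/167 ≈ 31.749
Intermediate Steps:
N(D) = -5 (N(D) = -7 - 1*(-2) = -7 + 2 = -5)
R(P, t) = -12*t*(18 + P) (R(P, t) = -6*(P + 18)*(t + t) = -6*(18 + P)*2*t = -12*t*(18 + P))
sqrt(N(-7)/(-167) + R(-22, 21)) = sqrt(-5/(-167) - 12*21*(18 - 22)) = sqrt(-5*(-1/167) - 12*21*(-4)) = sqrt(5/167 + 1008) = sqrt(168341/167) = sqrt(28112947)/167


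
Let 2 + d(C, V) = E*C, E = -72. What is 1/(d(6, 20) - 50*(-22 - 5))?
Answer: 1/916 ≈ 0.0010917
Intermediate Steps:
d(C, V) = -2 - 72*C
1/(d(6, 20) - 50*(-22 - 5)) = 1/((-2 - 72*6) - 50*(-22 - 5)) = 1/((-2 - 432) - 50*(-27)) = 1/(-434 + 1350) = 1/916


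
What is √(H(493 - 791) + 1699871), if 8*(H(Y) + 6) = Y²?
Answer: √6843862/2 ≈ 1308.0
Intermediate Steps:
H(Y) = -6 + Y²/8
√(H(493 - 791) + 1699871) = √((-6 + (493 - 791)²/8) + 1699871) = √((-6 + (⅛)*(-298)²) + 1699871) = √((-6 + (⅛)*88804) + 1699871) = √((-6 + 22201/2) + 1699871) = √(22189/2 + 1699871) = √(3421931/2) = √6843862/2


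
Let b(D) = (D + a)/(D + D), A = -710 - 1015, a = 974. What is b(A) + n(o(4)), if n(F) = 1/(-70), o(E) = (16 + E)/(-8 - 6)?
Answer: 2456/12075 ≈ 0.20340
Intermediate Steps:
o(E) = -8/7 - E/14 (o(E) = (16 + E)/(-14) = (16 + E)*(-1/14) = -8/7 - E/14)
A = -1725
b(D) = (974 + D)/(2*D) (b(D) = (D + 974)/(D + D) = (974 + D)/((2*D)) = (974 + D)*(1/(2*D)) = (974 + D)/(2*D))
n(F) = -1/70
b(A) + n(o(4)) = (½)*(974 - 1725)/(-1725) - 1/70 = (½)*(-1/1725)*(-751) - 1/70 = 751/3450 - 1/70 = 2456/12075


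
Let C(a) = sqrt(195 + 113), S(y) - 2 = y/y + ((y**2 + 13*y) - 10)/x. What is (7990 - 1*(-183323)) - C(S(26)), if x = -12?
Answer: 191313 - 2*sqrt(77) ≈ 1.9130e+5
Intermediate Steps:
S(y) = 23/6 - 13*y/12 - y**2/12 (S(y) = 2 + (y/y + ((y**2 + 13*y) - 10)/(-12)) = 2 + (1 + (-10 + y**2 + 13*y)*(-1/12)) = 2 + (1 + (5/6 - 13*y/12 - y**2/12)) = 2 + (11/6 - 13*y/12 - y**2/12) = 23/6 - 13*y/12 - y**2/12)
C(a) = 2*sqrt(77) (C(a) = sqrt(308) = 2*sqrt(77))
(7990 - 1*(-183323)) - C(S(26)) = (7990 - 1*(-183323)) - 2*sqrt(77) = (7990 + 183323) - 2*sqrt(77) = 191313 - 2*sqrt(77)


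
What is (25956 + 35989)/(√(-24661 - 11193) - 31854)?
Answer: -197319603/101471317 - 12389*I*√35854/202942634 ≈ -1.9446 - 0.011559*I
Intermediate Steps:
(25956 + 35989)/(√(-24661 - 11193) - 31854) = 61945/(√(-35854) - 31854) = 61945/(I*√35854 - 31854) = 61945/(-31854 + I*√35854)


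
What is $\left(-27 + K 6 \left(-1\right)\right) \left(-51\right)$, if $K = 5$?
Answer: $2907$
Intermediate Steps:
$\left(-27 + K 6 \left(-1\right)\right) \left(-51\right) = \left(-27 + 5 \cdot 6 \left(-1\right)\right) \left(-51\right) = \left(-27 + 30 \left(-1\right)\right) \left(-51\right) = \left(-27 - 30\right) \left(-51\right) = \left(-57\right) \left(-51\right) = 2907$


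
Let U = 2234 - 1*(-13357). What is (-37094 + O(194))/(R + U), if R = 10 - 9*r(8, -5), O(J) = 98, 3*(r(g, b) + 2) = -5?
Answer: -18498/7817 ≈ -2.3664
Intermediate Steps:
U = 15591 (U = 2234 + 13357 = 15591)
r(g, b) = -11/3 (r(g, b) = -2 + (1/3)*(-5) = -2 - 5/3 = -11/3)
R = 43 (R = 10 - 9*(-11/3) = 10 + 33 = 43)
(-37094 + O(194))/(R + U) = (-37094 + 98)/(43 + 15591) = -36996/15634 = -36996*1/15634 = -18498/7817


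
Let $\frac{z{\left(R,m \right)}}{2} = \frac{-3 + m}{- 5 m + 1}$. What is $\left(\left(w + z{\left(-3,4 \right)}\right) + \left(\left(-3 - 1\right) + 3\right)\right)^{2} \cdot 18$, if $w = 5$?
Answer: $\frac{98568}{361} \approx 273.04$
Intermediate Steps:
$z{\left(R,m \right)} = \frac{2 \left(-3 + m\right)}{1 - 5 m}$ ($z{\left(R,m \right)} = 2 \frac{-3 + m}{- 5 m + 1} = 2 \frac{-3 + m}{1 - 5 m} = \frac{2 \left(-3 + m\right)}{1 - 5 m}$)
$\left(\left(w + z{\left(-3,4 \right)}\right) + \left(\left(-3 - 1\right) + 3\right)\right)^{2} \cdot 18 = \left(\left(5 + \frac{2 \left(3 - 4\right)}{-1 + 5 \cdot 4}\right) + \left(\left(-3 - 1\right) + 3\right)\right)^{2} \cdot 18 = \left(\left(5 + \frac{2 \left(3 - 4\right)}{-1 + 20}\right) + \left(-4 + 3\right)\right)^{2} \cdot 18 = \left(\left(5 + 2 \cdot \frac{1}{19} \left(-1\right)\right) - 1\right)^{2} \cdot 18 = \left(\left(5 - \frac{2}{19}\right) - 1\right)^{2} \cdot 18 = \left(\frac{93}{19} - 1\right)^{2} \cdot 18 = \left(\frac{74}{19}\right)^{2} \cdot 18 = \frac{5476}{361} \cdot 18 = \frac{98568}{361}$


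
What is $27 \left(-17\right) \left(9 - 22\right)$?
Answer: $5967$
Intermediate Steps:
$27 \left(-17\right) \left(9 - 22\right) = \left(-459\right) \left(-13\right) = 5967$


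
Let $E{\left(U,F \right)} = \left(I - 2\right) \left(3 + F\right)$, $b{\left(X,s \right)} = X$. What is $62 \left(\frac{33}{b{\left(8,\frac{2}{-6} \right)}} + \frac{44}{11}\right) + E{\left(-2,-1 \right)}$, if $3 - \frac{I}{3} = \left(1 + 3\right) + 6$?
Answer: $\frac{1831}{4} \approx 457.75$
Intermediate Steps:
$I = -21$ ($I = 9 - 3 \left(\left(1 + 3\right) + 6\right) = 9 - 3 \left(4 + 6\right) = 9 - 30 = -21$)
$E{\left(U,F \right)} = -69 - 23 F$ ($E{\left(U,F \right)} = \left(-21 - 2\right) \left(3 + F\right) = - 23 \left(3 + F\right) = -69 - 23 F$)
$62 \left(\frac{33}{b{\left(8,\frac{2}{-6} \right)}} + \frac{44}{11}\right) + E{\left(-2,-1 \right)} = 62 \left(\frac{33}{8} + \frac{44}{11}\right) - 46 = 62 \left(33 \cdot \frac{1}{8} + 44 \cdot \frac{1}{11}\right) + \left(-69 + 23\right) = 62 \left(\frac{33}{8} + 4\right) - 46 = 62 \cdot \frac{65}{8} - 46 = \frac{2015}{4} - 46 = \frac{1831}{4}$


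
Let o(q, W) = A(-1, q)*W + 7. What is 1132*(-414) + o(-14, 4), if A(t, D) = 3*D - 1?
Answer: -468813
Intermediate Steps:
A(t, D) = -1 + 3*D
o(q, W) = 7 + W*(-1 + 3*q) (o(q, W) = (-1 + 3*q)*W + 7 = W*(-1 + 3*q) + 7 = 7 + W*(-1 + 3*q))
1132*(-414) + o(-14, 4) = 1132*(-414) + (7 + 4*(-1 + 3*(-14))) = -468648 + (7 + 4*(-1 - 42)) = -468648 + (7 + 4*(-43)) = -468648 + (7 - 172) = -468648 - 165 = -468813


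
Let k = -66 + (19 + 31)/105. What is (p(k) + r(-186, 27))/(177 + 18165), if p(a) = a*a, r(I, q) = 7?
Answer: 1896463/8088822 ≈ 0.23445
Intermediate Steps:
k = -1376/21 (k = -66 + 50*(1/105) = -66 + 10/21 = -1376/21 ≈ -65.524)
p(a) = a²
(p(k) + r(-186, 27))/(177 + 18165) = ((-1376/21)² + 7)/(177 + 18165) = (1893376/441 + 7)/18342 = (1896463/441)*(1/18342) = 1896463/8088822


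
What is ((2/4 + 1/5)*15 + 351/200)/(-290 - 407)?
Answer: -2451/139400 ≈ -0.017583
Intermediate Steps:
((2/4 + 1/5)*15 + 351/200)/(-290 - 407) = ((2*(¼) + 1*(⅕))*15 + 351*(1/200))/(-697) = ((½ + ⅕)*15 + 351/200)*(-1/697) = ((7/10)*15 + 351/200)*(-1/697) = (21/2 + 351/200)*(-1/697) = (2451/200)*(-1/697) = -2451/139400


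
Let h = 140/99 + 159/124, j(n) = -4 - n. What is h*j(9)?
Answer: -430313/12276 ≈ -35.053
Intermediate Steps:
h = 33101/12276 (h = 140*(1/99) + 159*(1/124) = 140/99 + 159/124 = 33101/12276 ≈ 2.6964)
h*j(9) = 33101*(-4 - 1*9)/12276 = 33101*(-4 - 9)/12276 = (33101/12276)*(-13) = -430313/12276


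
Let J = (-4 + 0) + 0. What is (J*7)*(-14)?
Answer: 392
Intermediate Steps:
J = -4 (J = -4 + 0 = -4)
(J*7)*(-14) = -4*7*(-14) = -28*(-14) = 392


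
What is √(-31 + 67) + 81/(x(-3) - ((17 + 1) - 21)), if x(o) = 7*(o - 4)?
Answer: 195/46 ≈ 4.2391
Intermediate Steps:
x(o) = -28 + 7*o (x(o) = 7*(-4 + o) = -28 + 7*o)
√(-31 + 67) + 81/(x(-3) - ((17 + 1) - 21)) = √(-31 + 67) + 81/((-28 + 7*(-3)) - ((17 + 1) - 21)) = √36 + 81/((-28 - 21) - (18 - 21)) = 6 + 81/(-49 - 1*(-3)) = 6 + 81/(-49 + 3) = 6 + 81/(-46) = 6 + 81*(-1/46) = 6 - 81/46 = 195/46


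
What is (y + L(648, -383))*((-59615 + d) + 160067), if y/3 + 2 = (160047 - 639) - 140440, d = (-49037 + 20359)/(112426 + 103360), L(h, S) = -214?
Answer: 614344213087148/107893 ≈ 5.6940e+9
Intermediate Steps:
d = -14339/107893 (d = -28678/215786 = -28678*1/215786 = -14339/107893 ≈ -0.13290)
y = 56898 (y = -6 + 3*((160047 - 639) - 140440) = -6 + 3*(159408 - 140440) = -6 + 3*18968 = -6 + 56904 = 56898)
(y + L(648, -383))*((-59615 + d) + 160067) = (56898 - 214)*((-59615 - 14339/107893) + 160067) = 56684*(-6432055534/107893 + 160067) = 56684*(10838053297/107893) = 614344213087148/107893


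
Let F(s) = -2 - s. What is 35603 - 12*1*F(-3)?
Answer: 35591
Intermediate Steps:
35603 - 12*1*F(-3) = 35603 - 12*1*(-2 - 1*(-3)) = 35603 - 12*(-2 + 3) = 35603 - 12 = 35591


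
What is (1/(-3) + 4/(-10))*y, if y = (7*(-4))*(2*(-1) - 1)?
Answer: -308/5 ≈ -61.600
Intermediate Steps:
y = 84 (y = -28*(-2 - 1) = -28*(-3) = 84)
(1/(-3) + 4/(-10))*y = (1/(-3) + 4/(-10))*84 = (1*(-⅓) + 4*(-⅒))*84 = (-⅓ - ⅖)*84 = -11/15*84 = -308/5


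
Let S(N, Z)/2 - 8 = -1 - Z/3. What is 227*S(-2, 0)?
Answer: 3178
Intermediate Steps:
S(N, Z) = 14 - 2*Z/3 (S(N, Z) = 16 + 2*(-1 - Z/3) = 16 + (-2 - 2*Z/3) = 14 - 2*Z/3)
227*S(-2, 0) = 227*(14 - ⅔*0) = 227*(14 + 0) = 227*14 = 3178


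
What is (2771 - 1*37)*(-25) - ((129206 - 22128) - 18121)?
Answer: -157307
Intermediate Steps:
(2771 - 1*37)*(-25) - ((129206 - 22128) - 18121) = (2771 - 37)*(-25) - (107078 - 18121) = 2734*(-25) - 1*88957 = -68350 - 88957 = -157307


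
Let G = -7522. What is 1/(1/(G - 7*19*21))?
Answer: -10315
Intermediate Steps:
1/(1/(G - 7*19*21)) = 1/(1/(-7522 - 7*19*21)) = 1/(1/(-7522 - 133*21)) = 1/(1/(-7522 - 2793)) = 1/(1/(-10315)) = 1/(-1/10315) = -10315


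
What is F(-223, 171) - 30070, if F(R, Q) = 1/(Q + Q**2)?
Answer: -884418839/29412 ≈ -30070.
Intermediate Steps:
F(-223, 171) - 30070 = 1/(171*(1 + 171)) - 30070 = (1/171)/172 - 30070 = (1/171)*(1/172) - 30070 = 1/29412 - 30070 = -884418839/29412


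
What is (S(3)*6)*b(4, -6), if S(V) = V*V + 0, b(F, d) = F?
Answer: 216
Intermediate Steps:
S(V) = V**2 (S(V) = V**2 + 0 = V**2)
(S(3)*6)*b(4, -6) = (3**2*6)*4 = (9*6)*4 = 54*4 = 216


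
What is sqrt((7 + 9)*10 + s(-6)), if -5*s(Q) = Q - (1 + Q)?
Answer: 3*sqrt(445)/5 ≈ 12.657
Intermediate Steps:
s(Q) = 1/5 (s(Q) = -(Q - (1 + Q))/5 = -(Q + (-1 - Q))/5 = -1/5*(-1) = 1/5)
sqrt((7 + 9)*10 + s(-6)) = sqrt((7 + 9)*10 + 1/5) = sqrt(16*10 + 1/5) = sqrt(160 + 1/5) = sqrt(801/5) = 3*sqrt(445)/5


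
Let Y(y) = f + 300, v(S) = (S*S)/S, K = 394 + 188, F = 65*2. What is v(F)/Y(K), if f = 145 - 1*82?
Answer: 130/363 ≈ 0.35813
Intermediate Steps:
F = 130
f = 63 (f = 145 - 82 = 63)
K = 582
v(S) = S (v(S) = S²/S = S)
Y(y) = 363 (Y(y) = 63 + 300 = 363)
v(F)/Y(K) = 130/363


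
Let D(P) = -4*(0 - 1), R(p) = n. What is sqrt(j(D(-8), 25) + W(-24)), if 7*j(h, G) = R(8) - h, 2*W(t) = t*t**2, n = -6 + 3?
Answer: I*sqrt(6913) ≈ 83.144*I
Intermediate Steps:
n = -3
W(t) = t**3/2 (W(t) = (t*t**2)/2 = t**3/2)
R(p) = -3
D(P) = 4 (D(P) = -4*(-1) = 4)
j(h, G) = -3/7 - h/7 (j(h, G) = (-3 - h)/7 = -3/7 - h/7)
sqrt(j(D(-8), 25) + W(-24)) = sqrt((-3/7 - 1/7*4) + (1/2)*(-24)**3) = sqrt((-3/7 - 4/7) + (1/2)*(-13824)) = sqrt(-1 - 6912) = sqrt(-6913) = I*sqrt(6913)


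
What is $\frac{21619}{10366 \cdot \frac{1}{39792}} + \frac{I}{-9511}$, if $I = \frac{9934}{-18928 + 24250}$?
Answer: $\frac{10886102745930143}{131175360093} \approx 82989.0$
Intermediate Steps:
$I = \frac{4967}{2661}$ ($I = \frac{9934}{5322} = 9934 \cdot \frac{1}{5322} = \frac{4967}{2661} \approx 1.8666$)
$\frac{21619}{10366 \cdot \frac{1}{39792}} + \frac{I}{-9511} = \frac{21619}{10366 \cdot \frac{1}{39792}} + \frac{4967}{2661 \left(-9511\right)} = \frac{21619}{10366 \cdot \frac{1}{39792}} + \frac{4967}{2661} \left(- \frac{1}{9511}\right) = \frac{21619}{\frac{5183}{19896}} - \frac{4967}{25308771} = 21619 \cdot \frac{19896}{5183} - \frac{4967}{25308771} = \frac{430131624}{5183} - \frac{4967}{25308771} = \frac{10886102745930143}{131175360093}$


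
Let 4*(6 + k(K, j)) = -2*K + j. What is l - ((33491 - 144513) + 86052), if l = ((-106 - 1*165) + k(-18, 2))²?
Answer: 386105/4 ≈ 96526.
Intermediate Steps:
k(K, j) = -6 - K/2 + j/4 (k(K, j) = -6 + (-2*K + j)/4 = -6 + (j - 2*K)/4 = -6 + (-K/2 + j/4) = -6 - K/2 + j/4)
l = 286225/4 (l = ((-106 - 1*165) + (-6 - ½*(-18) + (¼)*2))² = ((-106 - 165) + (-6 + 9 + ½))² = (-271 + 7/2)² = (-535/2)² = 286225/4 ≈ 71556.)
l - ((33491 - 144513) + 86052) = 286225/4 - ((33491 - 144513) + 86052) = 286225/4 - (-111022 + 86052) = 286225/4 - 1*(-24970) = 286225/4 + 24970 = 386105/4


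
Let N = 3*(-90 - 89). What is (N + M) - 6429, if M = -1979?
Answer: -8945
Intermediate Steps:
N = -537 (N = 3*(-179) = -537)
(N + M) - 6429 = (-537 - 1979) - 6429 = -2516 - 6429 = -8945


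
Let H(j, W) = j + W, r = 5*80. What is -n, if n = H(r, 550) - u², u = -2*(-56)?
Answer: 11594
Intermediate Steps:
r = 400
u = 112
H(j, W) = W + j
n = -11594 (n = (550 + 400) - 1*112² = 950 - 1*12544 = 950 - 12544 = -11594)
-n = -1*(-11594) = 11594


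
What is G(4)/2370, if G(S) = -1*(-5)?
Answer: 1/474 ≈ 0.0021097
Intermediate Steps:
G(S) = 5
G(4)/2370 = 5/2370 = (1/2370)*5 = 1/474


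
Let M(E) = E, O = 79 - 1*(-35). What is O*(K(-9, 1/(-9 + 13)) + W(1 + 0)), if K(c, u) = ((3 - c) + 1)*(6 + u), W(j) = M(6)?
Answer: 19893/2 ≈ 9946.5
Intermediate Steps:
O = 114 (O = 79 + 35 = 114)
W(j) = 6
K(c, u) = (4 - c)*(6 + u)
O*(K(-9, 1/(-9 + 13)) + W(1 + 0)) = 114*((24 - 6*(-9) + 4/(-9 + 13) - 1*(-9)/(-9 + 13)) + 6) = 114*((24 + 54 + 4/4 - 1*(-9)/4) + 6) = 114*((24 + 54 + 4*(1/4) - 1*(-9)*1/4) + 6) = 114*((24 + 54 + 1 + 9/4) + 6) = 114*(325/4 + 6) = 114*(349/4) = 19893/2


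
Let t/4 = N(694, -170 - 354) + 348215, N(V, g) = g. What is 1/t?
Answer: 1/1390764 ≈ 7.1903e-7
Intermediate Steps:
t = 1390764 (t = 4*((-170 - 354) + 348215) = 4*(-524 + 348215) = 4*347691 = 1390764)
1/t = 1/1390764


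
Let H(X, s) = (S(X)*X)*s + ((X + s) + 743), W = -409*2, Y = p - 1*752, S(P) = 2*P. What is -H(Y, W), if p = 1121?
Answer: 222759102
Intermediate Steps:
Y = 369 (Y = 1121 - 1*752 = 1121 - 752 = 369)
W = -818
H(X, s) = 743 + X + s + 2*s*X**2 (H(X, s) = ((2*X)*X)*s + ((X + s) + 743) = (2*X**2)*s + (743 + X + s) = 2*s*X**2 + (743 + X + s) = 743 + X + s + 2*s*X**2)
-H(Y, W) = -(743 + 369 - 818 + 2*(-818)*369**2) = -(743 + 369 - 818 + 2*(-818)*136161) = -(743 + 369 - 818 - 222759396) = -1*(-222759102) = 222759102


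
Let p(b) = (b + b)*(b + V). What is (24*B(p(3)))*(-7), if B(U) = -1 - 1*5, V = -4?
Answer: 1008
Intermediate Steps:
p(b) = 2*b*(-4 + b) (p(b) = (b + b)*(b - 4) = (2*b)*(-4 + b) = 2*b*(-4 + b))
B(U) = -6 (B(U) = -1 - 5 = -6)
(24*B(p(3)))*(-7) = (24*(-6))*(-7) = -144*(-7) = 1008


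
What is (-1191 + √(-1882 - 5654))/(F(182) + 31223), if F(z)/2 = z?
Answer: -397/10529 + 4*I*√471/31587 ≈ -0.037705 + 0.0027483*I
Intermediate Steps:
F(z) = 2*z
(-1191 + √(-1882 - 5654))/(F(182) + 31223) = (-1191 + √(-1882 - 5654))/(2*182 + 31223) = (-1191 + √(-7536))/(364 + 31223) = (-1191 + 4*I*√471)/31587 = (-1191 + 4*I*√471)*(1/31587) = -397/10529 + 4*I*√471/31587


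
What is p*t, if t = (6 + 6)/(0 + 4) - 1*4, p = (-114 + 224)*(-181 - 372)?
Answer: 60830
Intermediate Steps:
p = -60830 (p = 110*(-553) = -60830)
t = -1 (t = 12/4 - 4 = 12*(1/4) - 4 = 3 - 4 = -1)
p*t = -60830*(-1) = 60830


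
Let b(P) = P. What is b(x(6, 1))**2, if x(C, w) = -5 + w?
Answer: 16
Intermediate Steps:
b(x(6, 1))**2 = (-5 + 1)**2 = (-4)**2 = 16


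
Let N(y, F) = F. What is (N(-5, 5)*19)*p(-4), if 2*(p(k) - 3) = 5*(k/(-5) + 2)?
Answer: 950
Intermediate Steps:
p(k) = 8 - k/2 (p(k) = 3 + (5*(k/(-5) + 2))/2 = 3 + (5*(k*(-⅕) + 2))/2 = 3 + (5*(-k/5 + 2))/2 = 3 + (5*(2 - k/5))/2 = 3 + (10 - k)/2 = 3 + (5 - k/2) = 8 - k/2)
(N(-5, 5)*19)*p(-4) = (5*19)*(8 - ½*(-4)) = 95*(8 + 2) = 95*10 = 950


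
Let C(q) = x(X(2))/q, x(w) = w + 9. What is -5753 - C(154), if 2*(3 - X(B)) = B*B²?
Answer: -442985/77 ≈ -5753.1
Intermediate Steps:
X(B) = 3 - B³/2 (X(B) = 3 - B*B²/2 = 3 - B³/2)
x(w) = 9 + w
C(q) = 8/q (C(q) = (9 + (3 - ½*2³))/q = (9 + (3 - ½*8))/q = (9 + (3 - 4))/q = (9 - 1)/q = 8/q)
-5753 - C(154) = -5753 - 8/154 = -5753 - 1*4/77 = -5753 - 4/77 = -442985/77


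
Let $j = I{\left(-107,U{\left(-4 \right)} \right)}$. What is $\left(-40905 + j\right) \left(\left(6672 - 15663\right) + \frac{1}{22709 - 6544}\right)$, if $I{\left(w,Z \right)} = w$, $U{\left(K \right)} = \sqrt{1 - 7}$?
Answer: $\frac{5960664148168}{16165} \approx 3.6874 \cdot 10^{8}$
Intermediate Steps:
$U{\left(K \right)} = i \sqrt{6}$ ($U{\left(K \right)} = \sqrt{-6} = i \sqrt{6}$)
$j = -107$
$\left(-40905 + j\right) \left(\left(6672 - 15663\right) + \frac{1}{22709 - 6544}\right) = \left(-40905 - 107\right) \left(\left(6672 - 15663\right) + \frac{1}{22709 - 6544}\right) = - 41012 \left(-8991 + \frac{1}{16165}\right) = \left(-41012\right) \left(- \frac{145339514}{16165}\right) = \frac{5960664148168}{16165}$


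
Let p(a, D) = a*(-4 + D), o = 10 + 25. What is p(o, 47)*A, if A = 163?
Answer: 245315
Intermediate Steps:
o = 35
p(o, 47)*A = (35*(-4 + 47))*163 = (35*43)*163 = 1505*163 = 245315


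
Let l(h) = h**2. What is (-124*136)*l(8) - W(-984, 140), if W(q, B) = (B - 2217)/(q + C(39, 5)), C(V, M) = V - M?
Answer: -1025333277/950 ≈ -1.0793e+6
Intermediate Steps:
W(q, B) = (-2217 + B)/(34 + q) (W(q, B) = (B - 2217)/(q + (39 - 1*5)) = (-2217 + B)/(q + (39 - 5)) = (-2217 + B)/(q + 34) = (-2217 + B)/(34 + q))
(-124*136)*l(8) - W(-984, 140) = -124*136*8**2 - (-2217 + 140)/(34 - 984) = -16864*64 - (-2077)/(-950) = -1079296 - (-1)*(-2077)/950 = -1079296 - 1*2077/950 = -1079296 - 2077/950 = -1025333277/950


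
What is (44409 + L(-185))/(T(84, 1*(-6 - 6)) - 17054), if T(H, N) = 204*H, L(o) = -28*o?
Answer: 49589/82 ≈ 604.74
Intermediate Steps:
(44409 + L(-185))/(T(84, 1*(-6 - 6)) - 17054) = (44409 - 28*(-185))/(204*84 - 17054) = (44409 + 5180)/(17136 - 17054) = 49589/82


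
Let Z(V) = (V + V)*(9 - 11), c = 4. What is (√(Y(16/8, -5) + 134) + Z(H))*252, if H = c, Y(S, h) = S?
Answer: -4032 + 504*√34 ≈ -1093.2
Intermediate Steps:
H = 4
Z(V) = -4*V (Z(V) = (2*V)*(-2) = -4*V)
(√(Y(16/8, -5) + 134) + Z(H))*252 = (√(16/8 + 134) - 4*4)*252 = (√(16*(⅛) + 134) - 16)*252 = (√(2 + 134) - 16)*252 = (√136 - 16)*252 = (2*√34 - 16)*252 = (-16 + 2*√34)*252 = -4032 + 504*√34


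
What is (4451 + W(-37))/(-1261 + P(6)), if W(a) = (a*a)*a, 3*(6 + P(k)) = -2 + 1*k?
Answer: 138606/3797 ≈ 36.504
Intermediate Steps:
P(k) = -20/3 + k/3 (P(k) = -6 + (-2 + 1*k)/3 = -6 + (-2 + k)/3 = -6 + (-⅔ + k/3) = -20/3 + k/3)
W(a) = a³ (W(a) = a²*a = a³)
(4451 + W(-37))/(-1261 + P(6)) = (4451 + (-37)³)/(-1261 + (-20/3 + (⅓)*6)) = (4451 - 50653)/(-1261 + (-20/3 + 2)) = -46202/(-1261 - 14/3) = -46202/(-3797/3) = -46202*(-3/3797) = 138606/3797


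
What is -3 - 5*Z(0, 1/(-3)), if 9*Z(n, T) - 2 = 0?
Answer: -37/9 ≈ -4.1111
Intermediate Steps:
Z(n, T) = 2/9 (Z(n, T) = 2/9 + (1/9)*0 = 2/9 + 0 = 2/9)
-3 - 5*Z(0, 1/(-3)) = -3 - 5*2/9 = -3 - 10/9 = -37/9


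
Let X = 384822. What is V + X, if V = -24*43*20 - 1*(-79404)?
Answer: 443586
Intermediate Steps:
V = 58764 (V = -1032*20 + 79404 = -20640 + 79404 = 58764)
V + X = 58764 + 384822 = 443586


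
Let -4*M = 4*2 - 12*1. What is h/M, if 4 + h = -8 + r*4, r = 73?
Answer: 280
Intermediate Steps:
h = 280 (h = -4 + (-8 + 73*4) = -4 + (-8 + 292) = -4 + 284 = 280)
M = 1 (M = -(4*2 - 12*1)/4 = -(8 - 12)/4 = -¼*(-4) = 1)
h/M = 280/1 = 280*1 = 280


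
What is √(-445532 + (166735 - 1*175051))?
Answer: 2*I*√113462 ≈ 673.68*I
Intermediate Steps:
√(-445532 + (166735 - 1*175051)) = √(-445532 + (166735 - 175051)) = √(-445532 - 8316) = √(-453848) = 2*I*√113462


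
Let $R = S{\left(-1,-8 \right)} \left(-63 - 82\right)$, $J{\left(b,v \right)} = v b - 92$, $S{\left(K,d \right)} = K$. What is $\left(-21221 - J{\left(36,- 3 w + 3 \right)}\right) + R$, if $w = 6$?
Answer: $-20444$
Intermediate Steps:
$J{\left(b,v \right)} = -92 + b v$ ($J{\left(b,v \right)} = b v - 92 = -92 + b v$)
$R = 145$ ($R = - (-63 - 82) = \left(-1\right) \left(-145\right) = 145$)
$\left(-21221 - J{\left(36,- 3 w + 3 \right)}\right) + R = \left(-21221 - \left(-92 + 36 \left(\left(-3\right) 6 + 3\right)\right)\right) + 145 = \left(-21221 - \left(-92 + 36 \left(-18 + 3\right)\right)\right) + 145 = \left(-21221 - \left(-92 + 36 \left(-15\right)\right)\right) + 145 = \left(-21221 - \left(-92 - 540\right)\right) + 145 = \left(-21221 - -632\right) + 145 = \left(-21221 + 632\right) + 145 = -20589 + 145 = -20444$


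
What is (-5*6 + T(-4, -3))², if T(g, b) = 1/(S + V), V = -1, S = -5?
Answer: 32761/36 ≈ 910.03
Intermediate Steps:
T(g, b) = -⅙ (T(g, b) = 1/(-5 - 1) = 1/(-6) = -⅙)
(-5*6 + T(-4, -3))² = (-5*6 - ⅙)² = (-30 - ⅙)² = (-181/6)² = 32761/36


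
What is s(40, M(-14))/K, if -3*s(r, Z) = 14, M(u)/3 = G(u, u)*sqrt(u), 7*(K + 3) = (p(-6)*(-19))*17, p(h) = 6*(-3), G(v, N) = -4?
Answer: -98/17379 ≈ -0.0056390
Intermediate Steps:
p(h) = -18
K = 5793/7 (K = -3 + (-18*(-19)*17)/7 = -3 + (342*17)/7 = -3 + (1/7)*5814 = -3 + 5814/7 = 5793/7 ≈ 827.57)
M(u) = -12*sqrt(u) (M(u) = 3*(-4*sqrt(u)) = -12*sqrt(u))
s(r, Z) = -14/3 (s(r, Z) = -1/3*14 = -14/3)
s(40, M(-14))/K = -14/(3*5793/7) = -14/3*7/5793 = -98/17379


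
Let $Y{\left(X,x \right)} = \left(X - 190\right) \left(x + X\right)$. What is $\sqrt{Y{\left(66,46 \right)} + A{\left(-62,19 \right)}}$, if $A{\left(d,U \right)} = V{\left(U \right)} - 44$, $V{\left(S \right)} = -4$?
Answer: $4 i \sqrt{871} \approx 118.05 i$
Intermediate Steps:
$A{\left(d,U \right)} = -48$ ($A{\left(d,U \right)} = -4 - 44 = -48$)
$Y{\left(X,x \right)} = \left(-190 + X\right) \left(X + x\right)$
$\sqrt{Y{\left(66,46 \right)} + A{\left(-62,19 \right)}} = \sqrt{\left(66^{2} - 12540 - 8740 + 66 \cdot 46\right) - 48} = \sqrt{\left(4356 - 12540 - 8740 + 3036\right) - 48} = \sqrt{-13888 - 48} = \sqrt{-13936} = 4 i \sqrt{871}$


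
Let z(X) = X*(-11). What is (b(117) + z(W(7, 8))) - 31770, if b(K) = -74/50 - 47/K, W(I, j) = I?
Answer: -93157979/2925 ≈ -31849.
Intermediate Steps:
b(K) = -37/25 - 47/K (b(K) = -74*1/50 - 47/K = -37/25 - 47/K)
z(X) = -11*X
(b(117) + z(W(7, 8))) - 31770 = ((-37/25 - 47/117) - 11*7) - 31770 = ((-37/25 - 47*1/117) - 77) - 31770 = ((-37/25 - 47/117) - 77) - 31770 = (-5504/2925 - 77) - 31770 = -230729/2925 - 31770 = -93157979/2925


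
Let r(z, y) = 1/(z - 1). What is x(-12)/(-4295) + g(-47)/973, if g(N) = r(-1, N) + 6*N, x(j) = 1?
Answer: -2428621/8358070 ≈ -0.29057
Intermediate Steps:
r(z, y) = 1/(-1 + z)
g(N) = -½ + 6*N (g(N) = 1/(-1 - 1) + 6*N = 1/(-2) + 6*N = -½ + 6*N)
x(-12)/(-4295) + g(-47)/973 = 1/(-4295) + (-½ + 6*(-47))/973 = 1*(-1/4295) + (-½ - 282)*(1/973) = -1/4295 - 565/2*1/973 = -1/4295 - 565/1946 = -2428621/8358070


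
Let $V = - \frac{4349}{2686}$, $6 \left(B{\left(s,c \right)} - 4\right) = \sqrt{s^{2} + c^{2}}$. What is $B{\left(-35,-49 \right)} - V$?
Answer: $\frac{15093}{2686} + \frac{7 \sqrt{74}}{6} \approx 15.655$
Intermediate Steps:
$B{\left(s,c \right)} = 4 + \frac{\sqrt{c^{2} + s^{2}}}{6}$ ($B{\left(s,c \right)} = 4 + \frac{\sqrt{s^{2} + c^{2}}}{6} = 4 + \frac{\sqrt{c^{2} + s^{2}}}{6}$)
$V = - \frac{4349}{2686}$ ($V = \left(-4349\right) \frac{1}{2686} = - \frac{4349}{2686} \approx -1.6191$)
$B{\left(-35,-49 \right)} - V = \left(4 + \frac{\sqrt{\left(-49\right)^{2} + \left(-35\right)^{2}}}{6}\right) - - \frac{4349}{2686} = \left(4 + \frac{\sqrt{2401 + 1225}}{6}\right) + \frac{4349}{2686} = \left(4 + \frac{\sqrt{3626}}{6}\right) + \frac{4349}{2686} = \left(4 + \frac{7 \sqrt{74}}{6}\right) + \frac{4349}{2686} = \frac{15093}{2686} + \frac{7 \sqrt{74}}{6}$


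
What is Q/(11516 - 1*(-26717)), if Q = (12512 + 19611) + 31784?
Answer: 63907/38233 ≈ 1.6715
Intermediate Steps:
Q = 63907 (Q = 32123 + 31784 = 63907)
Q/(11516 - 1*(-26717)) = 63907/(11516 - 1*(-26717)) = 63907/(11516 + 26717) = 63907/38233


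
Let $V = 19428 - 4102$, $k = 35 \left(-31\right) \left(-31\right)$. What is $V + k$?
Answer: $48961$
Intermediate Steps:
$k = 33635$ ($k = \left(-1085\right) \left(-31\right) = 33635$)
$V = 15326$
$V + k = 15326 + 33635 = 48961$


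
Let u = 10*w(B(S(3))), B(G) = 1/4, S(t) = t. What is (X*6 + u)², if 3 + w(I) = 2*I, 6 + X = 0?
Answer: 3721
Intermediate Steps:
X = -6 (X = -6 + 0 = -6)
B(G) = ¼
w(I) = -3 + 2*I
u = -25 (u = 10*(-3 + 2*(¼)) = 10*(-3 + ½) = 10*(-5/2) = -25)
(X*6 + u)² = (-6*6 - 25)² = (-36 - 25)² = (-61)² = 3721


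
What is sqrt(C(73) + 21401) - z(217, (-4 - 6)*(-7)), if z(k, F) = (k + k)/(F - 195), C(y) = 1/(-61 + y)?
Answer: 434/125 + sqrt(770439)/6 ≈ 149.76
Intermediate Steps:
z(k, F) = 2*k/(-195 + F) (z(k, F) = (2*k)/(-195 + F) = 2*k/(-195 + F))
sqrt(C(73) + 21401) - z(217, (-4 - 6)*(-7)) = sqrt(1/(-61 + 73) + 21401) - 2*217/(-195 + (-4 - 6)*(-7)) = sqrt(1/12 + 21401) - 2*217/(-195 - 10*(-7)) = sqrt(1/12 + 21401) - 2*217/(-195 + 70) = sqrt(256813/12) - 2*217/(-125) = sqrt(770439)/6 - 2*217*(-1)/125 = sqrt(770439)/6 - 1*(-434/125) = sqrt(770439)/6 + 434/125 = 434/125 + sqrt(770439)/6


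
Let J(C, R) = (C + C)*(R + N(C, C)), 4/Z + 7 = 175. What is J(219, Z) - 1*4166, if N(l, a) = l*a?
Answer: 147019337/7 ≈ 2.1003e+7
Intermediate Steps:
Z = 1/42 (Z = 4/(-7 + 175) = 4/168 = 4*(1/168) = 1/42 ≈ 0.023810)
N(l, a) = a*l
J(C, R) = 2*C*(R + C**2) (J(C, R) = (C + C)*(R + C*C) = (2*C)*(R + C**2) = 2*C*(R + C**2))
J(219, Z) - 1*4166 = 2*219*(1/42 + 219**2) - 1*4166 = 2*219*(1/42 + 47961) - 4166 = 2*219*(2014363/42) - 4166 = 147048499/7 - 4166 = 147019337/7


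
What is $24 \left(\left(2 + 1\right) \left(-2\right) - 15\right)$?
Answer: $-504$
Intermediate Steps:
$24 \left(\left(2 + 1\right) \left(-2\right) - 15\right) = 24 \left(3 \left(-2\right) - 15\right) = 24 \left(-6 - 15\right) = 24 \left(-21\right) = -504$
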